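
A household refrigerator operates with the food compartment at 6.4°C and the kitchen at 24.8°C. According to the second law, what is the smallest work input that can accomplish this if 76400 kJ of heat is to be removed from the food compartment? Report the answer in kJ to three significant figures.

5030 kJ

In absolute terms T_C = 279.55 K and T_H = 297.95 K, so ΔT = 18.40 K.
The reversible limit is COP_R = T_C/ΔT = 15.19, so W_min = Q_C/COP = Q_C·ΔT/T_C.
W_min = 76400 × 18.40/279.55 = 5029 kJ.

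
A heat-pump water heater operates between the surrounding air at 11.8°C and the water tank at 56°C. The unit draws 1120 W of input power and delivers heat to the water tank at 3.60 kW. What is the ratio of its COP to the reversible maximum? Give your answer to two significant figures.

0.43

Converting, Q̇_H = 3.600 kW = 3600 W, so COP_actual = Q̇_H/Ẇ = 3600/1120 = 3.214.
In absolute terms T_C = 284.95 K and T_H = 329.15 K, so ΔT = 44.20 K.
COP_Carnot = T_H/ΔT = 329.15/44.20 = 7.447.
η_II = COP_actual/COP_Carnot = 3.214/7.447 = 0.4316.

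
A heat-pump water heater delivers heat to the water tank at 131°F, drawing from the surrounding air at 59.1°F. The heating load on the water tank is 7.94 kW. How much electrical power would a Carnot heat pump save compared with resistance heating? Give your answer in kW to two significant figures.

7.0 kW

In absolute terms T_C = 288.21 K and T_H = 328.15 K, so ΔT = 39.94 K.
COP_Carnot = T_H/ΔT = 328.15/39.94 = 8.215.
Resistance heating needs Ẇ_res = Q̇_H = 7.940 kW; the reversible heat pump needs only Ẇ_hp = Q̇_H/COP = 0.9665 kW.
Saving = 7.940 − 0.9665 = 6.973 kW.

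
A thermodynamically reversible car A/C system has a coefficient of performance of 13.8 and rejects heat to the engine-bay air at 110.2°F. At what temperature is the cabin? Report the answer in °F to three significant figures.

For a Carnot refrigerator COP_R = T_C/(T_H − T_C), so T_C = COP·T_H/(1 + COP).
With T_H = 316.59 K, T_C = 13.8 × 316.59/14.80 = 295.20 K.
Converting, 295.20 K = 71.70°F.

71.7 °F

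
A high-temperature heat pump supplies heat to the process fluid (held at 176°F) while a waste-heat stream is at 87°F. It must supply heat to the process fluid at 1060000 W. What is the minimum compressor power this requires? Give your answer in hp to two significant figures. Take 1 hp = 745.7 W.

200 hp

In absolute terms T_C = 303.71 K and T_H = 353.15 K, so ΔT = 49.44 K.
COP_Carnot = T_H/ΔT = 353.15/49.44 = 7.142.
Ẇ_min = Q̇/COP_Carnot = 1060000/7.142 = 148400 W = 199.0 hp.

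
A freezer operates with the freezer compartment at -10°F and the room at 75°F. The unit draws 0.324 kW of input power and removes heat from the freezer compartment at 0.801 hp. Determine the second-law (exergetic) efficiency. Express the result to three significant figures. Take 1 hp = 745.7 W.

Converting, Q̇_C = 0.8010 hp = 0.5973 kW, so COP_actual = Q̇_C/Ẇ = 0.5973/0.3240 = 1.844.
In absolute terms T_C = 249.82 K and T_H = 297.04 K, so ΔT = 47.22 K.
COP_Carnot = T_C/ΔT = 249.82/47.22 = 5.290.
η_II = COP_actual/COP_Carnot = 1.844/5.290 = 0.3485.

0.348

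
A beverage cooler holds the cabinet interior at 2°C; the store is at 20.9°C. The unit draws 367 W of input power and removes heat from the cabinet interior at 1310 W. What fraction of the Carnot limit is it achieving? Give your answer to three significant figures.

0.245

COP_actual = Q̇_C/Ẇ = 1310/367.0 = 3.569.
In absolute terms T_C = 275.15 K and T_H = 294.05 K, so ΔT = 18.90 K.
COP_Carnot = T_C/ΔT = 275.15/18.90 = 14.56.
η_II = COP_actual/COP_Carnot = 3.569/14.56 = 0.2452.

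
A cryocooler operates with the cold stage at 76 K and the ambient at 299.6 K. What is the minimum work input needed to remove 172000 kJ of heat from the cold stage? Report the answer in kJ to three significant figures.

506000 kJ

The reservoir spacing is ΔT = 299.6 − 76 = 223.6 K.
The reversible limit is COP_R = T_C/ΔT = 0.3399, so W_min = Q_C/COP = Q_C·ΔT/T_C.
W_min = 172000 × 223.6/76.00 = 506000 kJ.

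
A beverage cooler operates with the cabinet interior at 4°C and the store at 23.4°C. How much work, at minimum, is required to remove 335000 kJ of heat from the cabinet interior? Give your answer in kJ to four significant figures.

In absolute terms T_C = 277.15 K and T_H = 296.55 K, so ΔT = 19.40 K.
The reversible limit is COP_R = T_C/ΔT = 14.29, so W_min = Q_C/COP = Q_C·ΔT/T_C.
W_min = 335000 × 19.40/277.15 = 23450 kJ.

23450 kJ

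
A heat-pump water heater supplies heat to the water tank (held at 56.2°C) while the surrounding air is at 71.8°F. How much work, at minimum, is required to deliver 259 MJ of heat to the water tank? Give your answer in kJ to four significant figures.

26810 kJ

In absolute terms T_C = 295.26 K and T_H = 329.35 K, so ΔT = 34.09 K.
The reversible limit is COP_HP = T_H/ΔT = 9.662, so W_min = Q_H/COP = Q_H·ΔT/T_H.
W_min = 259.0 × 34.09/329.35 = 26.81 MJ = 26810 kJ.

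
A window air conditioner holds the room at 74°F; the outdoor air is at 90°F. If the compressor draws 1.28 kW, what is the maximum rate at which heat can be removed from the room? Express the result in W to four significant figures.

42690 W

In absolute terms T_C = 296.48 K and T_H = 305.37 K, so ΔT = 8.889 K.
COP_Carnot = T_C/ΔT = 296.48/8.889 = 33.35.
Q̇_max = COP_Carnot × Ẇ = 33.35 × 1.280 kW = 42.69 kW = 42690 W.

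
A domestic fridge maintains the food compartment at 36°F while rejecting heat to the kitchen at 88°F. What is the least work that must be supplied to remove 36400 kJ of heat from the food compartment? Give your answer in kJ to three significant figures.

In absolute terms T_C = 275.37 K and T_H = 304.26 K, so ΔT = 28.89 K.
The reversible limit is COP_R = T_C/ΔT = 9.532, so W_min = Q_C/COP = Q_C·ΔT/T_C.
W_min = 36400 × 28.89/275.37 = 3819 kJ.

3820 kJ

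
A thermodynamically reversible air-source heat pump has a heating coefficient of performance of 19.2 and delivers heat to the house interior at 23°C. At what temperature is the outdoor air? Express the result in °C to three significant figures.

7.58 °C

COP_HP = T_H/(T_H − T_C) gives T_H − T_C = T_H/COP.
With T_H = 296.15 K, T_C = 296.15 × (1 − 1/19.2) = 280.73 K.
Converting, 280.73 K = 7.58°C.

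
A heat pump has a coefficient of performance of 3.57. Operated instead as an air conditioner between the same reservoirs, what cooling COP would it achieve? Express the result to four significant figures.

Since Q_H = Q_C + W for any cycle, COP_R = Q_C/W = Q_H/W − 1.
COP_R = 3.57 − 1 = 2.57.

2.570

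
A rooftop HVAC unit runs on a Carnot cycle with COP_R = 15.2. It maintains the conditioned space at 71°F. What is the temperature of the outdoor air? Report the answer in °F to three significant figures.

COP_R = T_C/(T_H − T_C) gives T_H − T_C = T_C/COP.
With T_C = 294.82 K, T_H = 294.82 × (1 + 1/15.2) = 314.21 K.
Converting, 314.21 K = 105.91°F.

106 °F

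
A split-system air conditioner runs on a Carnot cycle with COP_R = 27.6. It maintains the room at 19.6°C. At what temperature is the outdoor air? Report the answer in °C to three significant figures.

30.2 °C

COP_R = T_C/(T_H − T_C) gives T_H − T_C = T_C/COP.
With T_C = 292.75 K, T_H = 292.75 × (1 + 1/27.6) = 303.36 K.
Converting, 303.36 K = 30.21°C.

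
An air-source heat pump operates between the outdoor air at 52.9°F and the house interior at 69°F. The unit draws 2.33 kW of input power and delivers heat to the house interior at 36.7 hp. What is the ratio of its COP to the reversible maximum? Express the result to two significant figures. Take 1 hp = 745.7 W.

0.36

Converting, Q̇_H = 36.70 hp = 27.37 kW, so COP_actual = Q̇_H/Ẇ = 27.37/2.330 = 11.75.
In absolute terms T_C = 284.76 K and T_H = 293.71 K, so ΔT = 8.944 K.
COP_Carnot = T_H/ΔT = 293.71/8.944 = 32.84.
η_II = COP_actual/COP_Carnot = 11.75/32.84 = 0.3577.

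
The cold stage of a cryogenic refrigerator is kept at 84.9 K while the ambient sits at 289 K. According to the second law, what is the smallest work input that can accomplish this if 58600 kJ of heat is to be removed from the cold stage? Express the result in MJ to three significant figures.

The reservoir spacing is ΔT = 289 − 84.9 = 204.1 K.
The reversible limit is COP_R = T_C/ΔT = 0.4160, so W_min = Q_C/COP = Q_C·ΔT/T_C.
W_min = 58600 × 204.1/84.90 = 140900 kJ = 140.9 MJ.

141 MJ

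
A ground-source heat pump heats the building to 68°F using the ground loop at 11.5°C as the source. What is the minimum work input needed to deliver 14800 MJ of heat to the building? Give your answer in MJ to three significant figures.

In absolute terms T_C = 284.65 K and T_H = 293.15 K, so ΔT = 8.500 K.
The reversible limit is COP_HP = T_H/ΔT = 34.49, so W_min = Q_H/COP = Q_H·ΔT/T_H.
W_min = 14800 × 8.500/293.15 = 429.1 MJ.

429 MJ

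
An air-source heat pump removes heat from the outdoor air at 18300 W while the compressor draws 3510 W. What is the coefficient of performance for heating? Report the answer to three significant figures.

6.21

The first law gives Q̇_H = Q̇_C + Ẇ, so the three rates are Q̇_C = 18300, Q̇_H = 21810, Ẇ = 3510 W.
COP_HP = Q̇_H/Ẇ = 21810/3510 = 6.214.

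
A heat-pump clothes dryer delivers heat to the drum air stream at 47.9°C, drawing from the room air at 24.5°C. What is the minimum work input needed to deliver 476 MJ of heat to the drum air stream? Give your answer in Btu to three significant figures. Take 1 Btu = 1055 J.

In absolute terms T_C = 297.65 K and T_H = 321.05 K, so ΔT = 23.40 K.
The reversible limit is COP_HP = T_H/ΔT = 13.72, so W_min = Q_H/COP = Q_H·ΔT/T_H.
W_min = 476.0 × 23.40/321.05 = 34.69 MJ = 32880 Btu.

32900 Btu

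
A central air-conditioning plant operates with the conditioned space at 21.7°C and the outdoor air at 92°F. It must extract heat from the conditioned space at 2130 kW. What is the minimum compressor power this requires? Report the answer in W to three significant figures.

84000 W

In absolute terms T_C = 294.85 K and T_H = 306.48 K, so ΔT = 11.63 K.
COP_Carnot = T_C/ΔT = 294.85/11.63 = 25.35.
Ẇ_min = Q̇/COP_Carnot = 2130/25.35 = 84.04 kW = 84040 W.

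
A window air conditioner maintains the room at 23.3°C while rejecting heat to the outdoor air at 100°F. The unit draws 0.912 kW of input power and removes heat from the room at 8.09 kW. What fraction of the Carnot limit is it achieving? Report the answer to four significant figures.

COP_actual = Q̇_C/Ẇ = 8.090/0.9120 = 8.871.
In absolute terms T_C = 296.45 K and T_H = 310.93 K, so ΔT = 14.48 K.
COP_Carnot = T_C/ΔT = 296.45/14.48 = 20.48.
η_II = COP_actual/COP_Carnot = 8.871/20.48 = 0.4332.

0.4332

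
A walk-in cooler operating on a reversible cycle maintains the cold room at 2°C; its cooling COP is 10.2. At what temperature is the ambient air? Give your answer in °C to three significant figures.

29.0 °C

COP_R = T_C/(T_H − T_C) gives T_H − T_C = T_C/COP.
With T_C = 275.15 K, T_H = 275.15 × (1 + 1/10.2) = 302.13 K.
Converting, 302.13 K = 28.98°C.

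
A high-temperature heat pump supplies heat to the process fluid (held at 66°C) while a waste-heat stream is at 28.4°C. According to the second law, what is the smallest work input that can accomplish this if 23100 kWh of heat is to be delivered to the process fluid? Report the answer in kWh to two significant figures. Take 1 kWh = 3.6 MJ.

In absolute terms T_C = 301.55 K and T_H = 339.15 K, so ΔT = 37.60 K.
The reversible limit is COP_HP = T_H/ΔT = 9.020, so W_min = Q_H/COP = Q_H·ΔT/T_H.
W_min = 23100 × 37.60/339.15 = 2561 kWh.

2600 kWh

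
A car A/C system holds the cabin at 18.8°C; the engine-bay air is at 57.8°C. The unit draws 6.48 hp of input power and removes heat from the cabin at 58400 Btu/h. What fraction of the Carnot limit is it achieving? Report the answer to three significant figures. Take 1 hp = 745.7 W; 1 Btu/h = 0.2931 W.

Converting, Q̇_C = 58400 Btu/h = 22.95 hp, so COP_actual = Q̇_C/Ẇ = 22.95/6.480 = 3.542.
In absolute terms T_C = 291.95 K and T_H = 330.95 K, so ΔT = 39.00 K.
COP_Carnot = T_C/ΔT = 291.95/39.00 = 7.486.
η_II = COP_actual/COP_Carnot = 3.542/7.486 = 0.4732.

0.473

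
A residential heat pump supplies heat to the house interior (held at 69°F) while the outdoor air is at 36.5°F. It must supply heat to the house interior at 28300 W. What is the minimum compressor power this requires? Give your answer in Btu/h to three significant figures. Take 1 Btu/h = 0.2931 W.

In absolute terms T_C = 275.65 K and T_H = 293.71 K, so ΔT = 18.06 K.
COP_Carnot = T_H/ΔT = 293.71/18.06 = 16.27.
Ẇ_min = Q̇/COP_Carnot = 28300/16.27 = 1740 W = 5936 Btu/h.

5940 Btu/h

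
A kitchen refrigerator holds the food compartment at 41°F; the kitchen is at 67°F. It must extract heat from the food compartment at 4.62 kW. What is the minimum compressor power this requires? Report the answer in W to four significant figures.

239.9 W

In absolute terms T_C = 278.15 K and T_H = 292.59 K, so ΔT = 14.44 K.
COP_Carnot = T_C/ΔT = 278.15/14.44 = 19.26.
Ẇ_min = Q̇/COP_Carnot = 4.620/19.26 = 0.2399 kW = 239.9 W.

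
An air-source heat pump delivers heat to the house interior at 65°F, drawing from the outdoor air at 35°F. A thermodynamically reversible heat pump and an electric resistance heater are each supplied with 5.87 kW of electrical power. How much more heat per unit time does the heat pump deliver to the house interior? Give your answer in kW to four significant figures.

In absolute terms T_C = 274.82 K and T_H = 291.48 K, so ΔT = 16.67 K.
COP_Carnot = T_H/ΔT = 291.48/16.67 = 17.49.
The heat pump delivers Q̇_H = COP × Ẇ = 102.7 kW; the resistance heater delivers Ẇ = 5.870 kW.
Extra = (COP − 1)·Ẇ = 96.79 kW.

96.79 kW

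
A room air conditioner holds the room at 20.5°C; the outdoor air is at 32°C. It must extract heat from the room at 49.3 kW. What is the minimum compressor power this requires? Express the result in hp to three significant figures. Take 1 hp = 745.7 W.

2.59 hp

In absolute terms T_C = 293.65 K and T_H = 305.15 K, so ΔT = 11.50 K.
COP_Carnot = T_C/ΔT = 293.65/11.50 = 25.53.
Ẇ_min = Q̇/COP_Carnot = 49.30/25.53 = 1.931 kW = 2.589 hp.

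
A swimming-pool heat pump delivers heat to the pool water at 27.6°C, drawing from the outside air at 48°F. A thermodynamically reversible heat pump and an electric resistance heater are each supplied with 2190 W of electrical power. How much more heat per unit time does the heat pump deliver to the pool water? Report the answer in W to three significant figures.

33000 W

In absolute terms T_C = 282.04 K and T_H = 300.75 K, so ΔT = 18.71 K.
COP_Carnot = T_H/ΔT = 300.75/18.71 = 16.07.
The heat pump delivers Q̇_H = COP × Ẇ = 35200 W; the resistance heater delivers Ẇ = 2190 W.
Extra = (COP − 1)·Ẇ = 33010 W.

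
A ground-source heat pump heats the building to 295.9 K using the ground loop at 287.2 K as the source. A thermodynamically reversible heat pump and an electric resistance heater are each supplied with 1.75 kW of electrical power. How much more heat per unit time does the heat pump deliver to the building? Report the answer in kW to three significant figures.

The reservoir spacing is ΔT = 295.9 − 287.2 = 8.700 K.
COP_Carnot = T_H/ΔT = 295.90/8.700 = 34.01.
The heat pump delivers Q̇_H = COP × Ẇ = 59.52 kW; the resistance heater delivers Ẇ = 1.750 kW.
Extra = (COP − 1)·Ẇ = 57.77 kW.

57.8 kW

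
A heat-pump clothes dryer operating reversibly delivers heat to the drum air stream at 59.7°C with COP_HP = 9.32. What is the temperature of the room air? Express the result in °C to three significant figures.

COP_HP = T_H/(T_H − T_C) gives T_H − T_C = T_H/COP.
With T_H = 332.85 K, T_C = 332.85 × (1 − 1/9.32) = 297.14 K.
Converting, 297.14 K = 23.99°C.

24.0 °C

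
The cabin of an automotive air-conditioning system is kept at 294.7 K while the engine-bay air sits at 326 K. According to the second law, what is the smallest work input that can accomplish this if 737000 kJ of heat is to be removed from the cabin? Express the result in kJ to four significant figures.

78280 kJ

The reservoir spacing is ΔT = 326 − 294.7 = 31.30 K.
The reversible limit is COP_R = T_C/ΔT = 9.415, so W_min = Q_C/COP = Q_C·ΔT/T_C.
W_min = 737000 × 31.30/294.70 = 78280 kJ.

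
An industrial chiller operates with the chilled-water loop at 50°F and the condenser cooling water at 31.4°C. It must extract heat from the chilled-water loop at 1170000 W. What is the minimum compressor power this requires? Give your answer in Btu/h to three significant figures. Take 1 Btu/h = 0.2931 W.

In absolute terms T_C = 283.15 K and T_H = 304.55 K, so ΔT = 21.40 K.
COP_Carnot = T_C/ΔT = 283.15/21.40 = 13.23.
Ẇ_min = Q̇/COP_Carnot = 1170000/13.23 = 88430 W = 301700 Btu/h.

302000 Btu/h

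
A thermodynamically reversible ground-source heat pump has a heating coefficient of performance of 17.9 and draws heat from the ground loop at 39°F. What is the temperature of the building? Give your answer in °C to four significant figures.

COP_HP = T_H/(T_H − T_C) rearranges to T_H = COP·T_C/(COP − 1).
With T_C = 277.04 K, T_H = 17.9 × 277.04/16.90 = 293.43 K.
Converting, 293.43 K = 20.28°C.

20.28 °C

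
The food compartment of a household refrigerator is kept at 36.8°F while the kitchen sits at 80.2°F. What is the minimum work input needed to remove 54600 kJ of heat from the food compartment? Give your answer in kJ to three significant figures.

In absolute terms T_C = 275.82 K and T_H = 299.93 K, so ΔT = 24.11 K.
The reversible limit is COP_R = T_C/ΔT = 11.44, so W_min = Q_C/COP = Q_C·ΔT/T_C.
W_min = 54600 × 24.11/275.82 = 4773 kJ.

4770 kJ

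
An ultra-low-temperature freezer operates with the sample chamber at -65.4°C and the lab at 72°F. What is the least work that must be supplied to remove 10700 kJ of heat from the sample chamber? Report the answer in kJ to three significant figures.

4510 kJ

In absolute terms T_C = 207.75 K and T_H = 295.37 K, so ΔT = 87.62 K.
The reversible limit is COP_R = T_C/ΔT = 2.371, so W_min = Q_C/COP = Q_C·ΔT/T_C.
W_min = 10700 × 87.62/207.75 = 4513 kJ.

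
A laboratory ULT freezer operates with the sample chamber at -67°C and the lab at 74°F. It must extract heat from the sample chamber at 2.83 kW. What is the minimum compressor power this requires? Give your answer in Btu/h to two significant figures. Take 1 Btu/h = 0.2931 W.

4200 Btu/h

In absolute terms T_C = 206.15 K and T_H = 296.48 K, so ΔT = 90.33 K.
COP_Carnot = T_C/ΔT = 206.15/90.33 = 2.282.
Ẇ_min = Q̇/COP_Carnot = 2.830/2.282 = 1.240 kW = 4231 Btu/h.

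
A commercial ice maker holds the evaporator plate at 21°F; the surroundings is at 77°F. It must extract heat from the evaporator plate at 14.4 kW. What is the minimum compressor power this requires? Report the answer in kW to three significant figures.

1.68 kW

In absolute terms T_C = 267.04 K and T_H = 298.15 K, so ΔT = 31.11 K.
COP_Carnot = T_C/ΔT = 267.04/31.11 = 8.583.
Ẇ_min = Q̇/COP_Carnot = 14.40/8.583 = 1.678 kW.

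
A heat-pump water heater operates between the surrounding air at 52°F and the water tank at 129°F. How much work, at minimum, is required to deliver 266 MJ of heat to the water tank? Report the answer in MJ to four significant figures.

In absolute terms T_C = 284.26 K and T_H = 327.04 K, so ΔT = 42.78 K.
The reversible limit is COP_HP = T_H/ΔT = 7.645, so W_min = Q_H/COP = Q_H·ΔT/T_H.
W_min = 266.0 × 42.78/327.04 = 34.79 MJ.

34.79 MJ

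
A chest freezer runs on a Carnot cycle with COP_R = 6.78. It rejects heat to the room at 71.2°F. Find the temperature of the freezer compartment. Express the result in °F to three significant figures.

2.96 °F

For a Carnot refrigerator COP_R = T_C/(T_H − T_C), so T_C = COP·T_H/(1 + COP).
With T_H = 294.93 K, T_C = 6.78 × 294.93/7.780 = 257.02 K.
Converting, 257.02 K = 2.96°F.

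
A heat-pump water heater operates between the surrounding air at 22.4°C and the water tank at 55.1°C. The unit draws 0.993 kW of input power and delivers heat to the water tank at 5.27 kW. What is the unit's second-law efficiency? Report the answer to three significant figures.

0.529

COP_actual = Q̇_H/Ẇ = 5.270/0.9930 = 5.307.
In absolute terms T_C = 295.55 K and T_H = 328.25 K, so ΔT = 32.70 K.
COP_Carnot = T_H/ΔT = 328.25/32.70 = 10.04.
η_II = COP_actual/COP_Carnot = 5.307/10.04 = 0.5287.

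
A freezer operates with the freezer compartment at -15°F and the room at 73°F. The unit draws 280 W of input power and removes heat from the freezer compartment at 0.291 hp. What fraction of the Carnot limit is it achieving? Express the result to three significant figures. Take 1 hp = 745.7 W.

0.153

Converting, Q̇_C = 0.2910 hp = 217.0 W, so COP_actual = Q̇_C/Ẇ = 217.0/280.0 = 0.7750.
In absolute terms T_C = 247.04 K and T_H = 295.93 K, so ΔT = 48.89 K.
COP_Carnot = T_C/ΔT = 247.04/48.89 = 5.053.
η_II = COP_actual/COP_Carnot = 0.7750/5.053 = 0.1534.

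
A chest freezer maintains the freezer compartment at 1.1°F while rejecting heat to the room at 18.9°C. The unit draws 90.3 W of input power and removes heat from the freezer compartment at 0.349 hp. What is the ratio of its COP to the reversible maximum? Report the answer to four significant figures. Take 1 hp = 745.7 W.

0.4061

Converting, Q̇_C = 0.3490 hp = 260.2 W, so COP_actual = Q̇_C/Ẇ = 260.2/90.30 = 2.882.
In absolute terms T_C = 255.98 K and T_H = 292.05 K, so ΔT = 36.07 K.
COP_Carnot = T_C/ΔT = 255.98/36.07 = 7.098.
η_II = COP_actual/COP_Carnot = 2.882/7.098 = 0.4061.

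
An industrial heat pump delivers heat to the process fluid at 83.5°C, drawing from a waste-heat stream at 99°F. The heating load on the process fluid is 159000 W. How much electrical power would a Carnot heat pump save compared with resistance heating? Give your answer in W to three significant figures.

138000 W

In absolute terms T_C = 310.37 K and T_H = 356.65 K, so ΔT = 46.28 K.
COP_Carnot = T_H/ΔT = 356.65/46.28 = 7.707.
Resistance heating needs Ẇ_res = Q̇_H = 159000 W; the reversible heat pump needs only Ẇ_hp = Q̇_H/COP = 20630 W.
Saving = 159000 − 20630 = 138400 W.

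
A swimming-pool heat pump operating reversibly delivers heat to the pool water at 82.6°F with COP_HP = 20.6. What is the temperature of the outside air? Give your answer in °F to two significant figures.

56 °F

COP_HP = T_H/(T_H − T_C) gives T_H − T_C = T_H/COP.
With T_H = 301.26 K, T_C = 301.26 × (1 − 1/20.6) = 286.64 K.
Converting, 286.64 K = 56.28°F.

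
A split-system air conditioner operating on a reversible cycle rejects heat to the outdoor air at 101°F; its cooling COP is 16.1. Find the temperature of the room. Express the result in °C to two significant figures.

For a Carnot refrigerator COP_R = T_C/(T_H − T_C), so T_C = COP·T_H/(1 + COP).
With T_H = 311.48 K, T_C = 16.1 × 311.48/17.10 = 293.27 K.
Converting, 293.27 K = 20.12°C.

20 °C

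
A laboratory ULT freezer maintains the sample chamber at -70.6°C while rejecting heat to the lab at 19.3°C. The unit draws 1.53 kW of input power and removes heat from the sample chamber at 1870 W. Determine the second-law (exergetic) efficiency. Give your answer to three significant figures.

Converting, Q̇_C = 1870 W = 1.870 kW, so COP_actual = Q̇_C/Ẇ = 1.870/1.530 = 1.222.
In absolute terms T_C = 202.55 K and T_H = 292.45 K, so ΔT = 89.90 K.
COP_Carnot = T_C/ΔT = 202.55/89.90 = 2.253.
η_II = COP_actual/COP_Carnot = 1.222/2.253 = 0.5425.

0.542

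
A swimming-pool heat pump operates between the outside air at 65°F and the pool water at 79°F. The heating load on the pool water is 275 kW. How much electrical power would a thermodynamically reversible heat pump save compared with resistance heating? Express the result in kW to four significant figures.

In absolute terms T_C = 291.48 K and T_H = 299.26 K, so ΔT = 7.778 K.
COP_Carnot = T_H/ΔT = 299.26/7.778 = 38.48.
Resistance heating needs Ẇ_res = Q̇_H = 275.0 kW; the reversible heat pump needs only Ẇ_hp = Q̇_H/COP = 7.147 kW.
Saving = 275.0 − 7.147 = 267.9 kW.

267.9 kW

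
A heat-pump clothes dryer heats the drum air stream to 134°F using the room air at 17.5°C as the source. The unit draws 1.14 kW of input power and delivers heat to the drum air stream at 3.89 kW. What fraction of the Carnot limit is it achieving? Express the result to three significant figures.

0.405

COP_actual = Q̇_H/Ẇ = 3.890/1.140 = 3.412.
In absolute terms T_C = 290.65 K and T_H = 329.82 K, so ΔT = 39.17 K.
COP_Carnot = T_H/ΔT = 329.82/39.17 = 8.421.
η_II = COP_actual/COP_Carnot = 3.412/8.421 = 0.4052.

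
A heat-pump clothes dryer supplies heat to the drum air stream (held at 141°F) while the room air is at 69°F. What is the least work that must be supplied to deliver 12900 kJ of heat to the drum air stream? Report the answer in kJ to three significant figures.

1550 kJ

In absolute terms T_C = 293.71 K and T_H = 333.71 K, so ΔT = 40.00 K.
The reversible limit is COP_HP = T_H/ΔT = 8.343, so W_min = Q_H/COP = Q_H·ΔT/T_H.
W_min = 12900 × 40.00/333.71 = 1546 kJ.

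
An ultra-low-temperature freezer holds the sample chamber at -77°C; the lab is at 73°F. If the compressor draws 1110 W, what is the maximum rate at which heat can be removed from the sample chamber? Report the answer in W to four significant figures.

2182 W

In absolute terms T_C = 196.15 K and T_H = 295.93 K, so ΔT = 99.78 K.
COP_Carnot = T_C/ΔT = 196.15/99.78 = 1.966.
Q̇_max = COP_Carnot × Ẇ = 1.966 × 1110 W = 2182 W.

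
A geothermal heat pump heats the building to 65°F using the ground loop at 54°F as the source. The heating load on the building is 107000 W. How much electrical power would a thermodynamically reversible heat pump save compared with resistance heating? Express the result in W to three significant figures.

In absolute terms T_C = 285.37 K and T_H = 291.48 K, so ΔT = 6.111 K.
COP_Carnot = T_H/ΔT = 291.48/6.111 = 47.70.
Resistance heating needs Ẇ_res = Q̇_H = 107000 W; the reversible heat pump needs only Ẇ_hp = Q̇_H/COP = 2243 W.
Saving = 107000 − 2243 = 104800 W.

105000 W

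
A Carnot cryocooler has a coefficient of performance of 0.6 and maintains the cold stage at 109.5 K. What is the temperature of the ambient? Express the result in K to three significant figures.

292 K

COP_R = T_C/(T_H − T_C) gives T_H − T_C = T_C/COP.
With T_C = 109.50 K, T_H = 109.50 × (1 + 1/0.6) = 292.00 K.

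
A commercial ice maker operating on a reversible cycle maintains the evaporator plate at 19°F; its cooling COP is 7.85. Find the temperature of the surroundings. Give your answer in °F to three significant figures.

80.0 °F

COP_R = T_C/(T_H − T_C) gives T_H − T_C = T_C/COP.
With T_C = 265.93 K, T_H = 265.93 × (1 + 1/7.85) = 299.80 K.
Converting, 299.80 K = 79.98°F.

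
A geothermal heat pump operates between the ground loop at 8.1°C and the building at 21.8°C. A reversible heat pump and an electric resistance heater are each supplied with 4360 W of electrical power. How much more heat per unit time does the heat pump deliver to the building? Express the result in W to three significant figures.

89500 W

In absolute terms T_C = 281.25 K and T_H = 294.95 K, so ΔT = 13.70 K.
COP_Carnot = T_H/ΔT = 294.95/13.70 = 21.53.
The heat pump delivers Q̇_H = COP × Ẇ = 93870 W; the resistance heater delivers Ẇ = 4360 W.
Extra = (COP − 1)·Ẇ = 89510 W.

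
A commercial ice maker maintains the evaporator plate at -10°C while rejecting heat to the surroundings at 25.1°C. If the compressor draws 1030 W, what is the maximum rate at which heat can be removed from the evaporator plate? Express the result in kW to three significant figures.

In absolute terms T_C = 263.15 K and T_H = 298.25 K, so ΔT = 35.10 K.
COP_Carnot = T_C/ΔT = 263.15/35.10 = 7.497.
Q̇_max = COP_Carnot × Ẇ = 7.497 × 1030 W = 7722 W = 7.722 kW.

7.72 kW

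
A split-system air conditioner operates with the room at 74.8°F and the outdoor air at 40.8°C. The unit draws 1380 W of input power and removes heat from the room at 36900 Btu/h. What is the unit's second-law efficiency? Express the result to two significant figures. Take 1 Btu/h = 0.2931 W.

0.45

Converting, Q̇_C = 36900 Btu/h = 10820 W, so COP_actual = Q̇_C/Ẇ = 10820/1380 = 7.837.
In absolute terms T_C = 296.93 K and T_H = 313.95 K, so ΔT = 17.02 K.
COP_Carnot = T_C/ΔT = 296.93/17.02 = 17.44.
η_II = COP_actual/COP_Carnot = 7.837/17.44 = 0.4493.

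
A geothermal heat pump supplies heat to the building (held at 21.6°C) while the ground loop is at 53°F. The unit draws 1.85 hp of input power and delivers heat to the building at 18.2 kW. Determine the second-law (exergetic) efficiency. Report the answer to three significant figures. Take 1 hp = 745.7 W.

Converting, Q̇_H = 18.20 kW = 24.41 hp, so COP_actual = Q̇_H/Ẇ = 24.41/1.850 = 13.19.
In absolute terms T_C = 284.82 K and T_H = 294.75 K, so ΔT = 9.933 K.
COP_Carnot = T_H/ΔT = 294.75/9.933 = 29.67.
η_II = COP_actual/COP_Carnot = 13.19/29.67 = 0.4446.

0.445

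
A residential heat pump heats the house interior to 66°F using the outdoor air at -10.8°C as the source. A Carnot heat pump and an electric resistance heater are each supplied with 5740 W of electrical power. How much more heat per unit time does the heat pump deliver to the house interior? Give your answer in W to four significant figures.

In absolute terms T_C = 262.35 K and T_H = 292.04 K, so ΔT = 29.69 K.
COP_Carnot = T_H/ΔT = 292.04/29.69 = 9.837.
The heat pump delivers Q̇_H = COP × Ẇ = 56460 W; the resistance heater delivers Ẇ = 5740 W.
Extra = (COP − 1)·Ẇ = 50720 W.

50720 W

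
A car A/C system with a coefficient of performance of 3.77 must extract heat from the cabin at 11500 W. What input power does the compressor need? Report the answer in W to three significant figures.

3050 W

Ẇ = Q̇_C/COP = 11500/3.77 = 3050 W.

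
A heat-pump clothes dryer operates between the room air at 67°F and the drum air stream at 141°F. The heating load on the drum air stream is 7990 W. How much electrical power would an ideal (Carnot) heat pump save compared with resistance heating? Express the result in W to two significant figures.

7000 W

In absolute terms T_C = 292.59 K and T_H = 333.71 K, so ΔT = 41.11 K.
COP_Carnot = T_H/ΔT = 333.71/41.11 = 8.117.
Resistance heating needs Ẇ_res = Q̇_H = 7990 W; the reversible heat pump needs only Ẇ_hp = Q̇_H/COP = 984.3 W.
Saving = 7990 − 984.3 = 7006 W.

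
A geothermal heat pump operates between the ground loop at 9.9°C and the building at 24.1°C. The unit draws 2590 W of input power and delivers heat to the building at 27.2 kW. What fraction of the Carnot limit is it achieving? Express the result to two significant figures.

Converting, Q̇_H = 27.20 kW = 27200 W, so COP_actual = Q̇_H/Ẇ = 27200/2590 = 10.50.
In absolute terms T_C = 283.05 K and T_H = 297.25 K, so ΔT = 14.20 K.
COP_Carnot = T_H/ΔT = 297.25/14.20 = 20.93.
η_II = COP_actual/COP_Carnot = 10.50/20.93 = 0.5017.

0.50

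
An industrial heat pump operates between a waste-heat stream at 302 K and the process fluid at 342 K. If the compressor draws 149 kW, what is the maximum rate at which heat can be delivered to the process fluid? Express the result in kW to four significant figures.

1274 kW

The reservoir spacing is ΔT = 342 − 302 = 40.00 K.
COP_Carnot = T_H/ΔT = 342.00/40.00 = 8.550.
Q̇_max = COP_Carnot × Ẇ = 8.550 × 149.0 kW = 1274 kW.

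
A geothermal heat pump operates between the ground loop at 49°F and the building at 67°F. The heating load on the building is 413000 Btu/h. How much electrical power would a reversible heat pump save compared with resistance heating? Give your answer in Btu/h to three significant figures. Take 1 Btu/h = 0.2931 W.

399000 Btu/h

In absolute terms T_C = 282.59 K and T_H = 292.59 K, so ΔT = 10.00 K.
COP_Carnot = T_H/ΔT = 292.59/10.00 = 29.26.
Resistance heating needs Ẇ_res = Q̇_H = 413000 Btu/h; the reversible heat pump needs only Ẇ_hp = Q̇_H/COP = 14120 Btu/h.
Saving = 413000 − 14120 = 398900 Btu/h.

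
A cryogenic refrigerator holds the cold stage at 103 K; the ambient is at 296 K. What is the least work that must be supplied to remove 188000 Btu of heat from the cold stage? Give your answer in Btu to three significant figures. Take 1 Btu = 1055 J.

352000 Btu

The reservoir spacing is ΔT = 296 − 103 = 193.0 K.
The reversible limit is COP_R = T_C/ΔT = 0.5337, so W_min = Q_C/COP = Q_C·ΔT/T_C.
W_min = 188000 × 193.0/103.00 = 352300 Btu.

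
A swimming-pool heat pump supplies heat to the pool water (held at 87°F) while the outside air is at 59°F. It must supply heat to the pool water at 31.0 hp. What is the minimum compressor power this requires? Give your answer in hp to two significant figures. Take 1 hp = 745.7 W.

In absolute terms T_C = 288.15 K and T_H = 303.71 K, so ΔT = 15.56 K.
COP_Carnot = T_H/ΔT = 303.71/15.56 = 19.52.
Ẇ_min = Q̇/COP_Carnot = 31.00/19.52 = 1.588 hp.

1.6 hp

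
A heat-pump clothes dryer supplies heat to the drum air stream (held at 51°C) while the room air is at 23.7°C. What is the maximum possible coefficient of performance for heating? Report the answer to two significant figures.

In absolute terms T_C = 296.85 K and T_H = 324.15 K, so ΔT = 27.30 K.
For a reversible cycle, COP_Carnot = T_H/ΔT = 324.15/27.30 = 11.87.

12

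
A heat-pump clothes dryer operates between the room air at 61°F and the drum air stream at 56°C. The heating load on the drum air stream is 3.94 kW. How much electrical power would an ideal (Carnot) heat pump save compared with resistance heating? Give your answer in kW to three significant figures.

3.46 kW

In absolute terms T_C = 289.26 K and T_H = 329.15 K, so ΔT = 39.89 K.
COP_Carnot = T_H/ΔT = 329.15/39.89 = 8.252.
Resistance heating needs Ẇ_res = Q̇_H = 3.940 kW; the reversible heat pump needs only Ẇ_hp = Q̇_H/COP = 0.4775 kW.
Saving = 3.940 − 0.4775 = 3.463 kW.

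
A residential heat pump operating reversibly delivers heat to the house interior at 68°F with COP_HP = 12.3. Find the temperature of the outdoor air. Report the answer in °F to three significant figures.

COP_HP = T_H/(T_H − T_C) gives T_H − T_C = T_H/COP.
With T_H = 293.15 K, T_C = 293.15 × (1 − 1/12.3) = 269.32 K.
Converting, 269.32 K = 25.10°F.

25.1 °F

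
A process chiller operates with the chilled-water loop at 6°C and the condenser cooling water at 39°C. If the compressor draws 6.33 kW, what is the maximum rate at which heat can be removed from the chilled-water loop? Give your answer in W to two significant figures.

In absolute terms T_C = 279.15 K and T_H = 312.15 K, so ΔT = 33.00 K.
COP_Carnot = T_C/ΔT = 279.15/33.00 = 8.459.
Q̇_max = COP_Carnot × Ẇ = 8.459 × 6.330 kW = 53.55 kW = 53550 W.

54000 W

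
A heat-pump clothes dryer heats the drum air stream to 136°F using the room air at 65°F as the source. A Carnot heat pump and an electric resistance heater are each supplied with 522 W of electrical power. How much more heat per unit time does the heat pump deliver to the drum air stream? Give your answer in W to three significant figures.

3860 W

In absolute terms T_C = 291.48 K and T_H = 330.93 K, so ΔT = 39.44 K.
COP_Carnot = T_H/ΔT = 330.93/39.44 = 8.390.
The heat pump delivers Q̇_H = COP × Ẇ = 4379 W; the resistance heater delivers Ẇ = 522.0 W.
Extra = (COP − 1)·Ẇ = 3857 W.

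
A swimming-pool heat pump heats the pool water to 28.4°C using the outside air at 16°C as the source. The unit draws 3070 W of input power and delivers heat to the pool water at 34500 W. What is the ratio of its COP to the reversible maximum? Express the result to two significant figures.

0.46

COP_actual = Q̇_H/Ẇ = 34500/3070 = 11.24.
In absolute terms T_C = 289.15 K and T_H = 301.55 K, so ΔT = 12.40 K.
COP_Carnot = T_H/ΔT = 301.55/12.40 = 24.32.
η_II = COP_actual/COP_Carnot = 11.24/24.32 = 0.4621.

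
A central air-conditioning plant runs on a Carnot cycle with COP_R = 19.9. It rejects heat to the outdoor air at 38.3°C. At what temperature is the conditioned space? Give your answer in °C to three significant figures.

23.4 °C

For a Carnot refrigerator COP_R = T_C/(T_H − T_C), so T_C = COP·T_H/(1 + COP).
With T_H = 311.45 K, T_C = 19.9 × 311.45/20.90 = 296.55 K.
Converting, 296.55 K = 23.40°C.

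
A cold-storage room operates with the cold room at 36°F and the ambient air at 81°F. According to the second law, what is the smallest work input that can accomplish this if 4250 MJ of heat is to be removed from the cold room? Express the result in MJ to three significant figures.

386 MJ

In absolute terms T_C = 275.37 K and T_H = 300.37 K, so ΔT = 25.00 K.
The reversible limit is COP_R = T_C/ΔT = 11.01, so W_min = Q_C/COP = Q_C·ΔT/T_C.
W_min = 4250 × 25.00/275.37 = 385.8 MJ.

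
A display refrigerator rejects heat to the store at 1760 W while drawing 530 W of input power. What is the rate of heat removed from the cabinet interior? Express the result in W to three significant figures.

1230 W

For a cyclic device the first law requires Q̇_H = Q̇_C + Ẇ.
Q̇_C = Q̇_H − Ẇ = 1230 W.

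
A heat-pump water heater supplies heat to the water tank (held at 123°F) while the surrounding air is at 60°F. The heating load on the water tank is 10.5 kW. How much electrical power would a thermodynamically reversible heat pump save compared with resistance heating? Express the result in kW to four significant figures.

In absolute terms T_C = 288.71 K and T_H = 323.71 K, so ΔT = 35.00 K.
COP_Carnot = T_H/ΔT = 323.71/35.00 = 9.249.
Resistance heating needs Ẇ_res = Q̇_H = 10.50 kW; the reversible heat pump needs only Ẇ_hp = Q̇_H/COP = 1.135 kW.
Saving = 10.50 − 1.135 = 9.365 kW.

9.365 kW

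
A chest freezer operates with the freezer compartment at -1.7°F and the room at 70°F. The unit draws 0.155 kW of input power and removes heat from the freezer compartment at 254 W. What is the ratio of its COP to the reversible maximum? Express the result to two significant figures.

0.26

Converting, Q̇_C = 254.0 W = 0.2540 kW, so COP_actual = Q̇_C/Ẇ = 0.2540/0.1550 = 1.639.
In absolute terms T_C = 254.43 K and T_H = 294.26 K, so ΔT = 39.83 K.
COP_Carnot = T_C/ΔT = 254.43/39.83 = 6.387.
η_II = COP_actual/COP_Carnot = 1.639/6.387 = 0.2566.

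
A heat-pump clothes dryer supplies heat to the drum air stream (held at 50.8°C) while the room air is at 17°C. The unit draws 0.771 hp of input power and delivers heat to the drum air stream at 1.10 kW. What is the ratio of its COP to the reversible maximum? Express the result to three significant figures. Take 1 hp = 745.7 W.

Converting, Q̇_H = 1.100 kW = 1.475 hp, so COP_actual = Q̇_H/Ẇ = 1.475/0.7710 = 1.913.
In absolute terms T_C = 290.15 K and T_H = 323.95 K, so ΔT = 33.80 K.
COP_Carnot = T_H/ΔT = 323.95/33.80 = 9.584.
η_II = COP_actual/COP_Carnot = 1.913/9.584 = 0.1996.

0.200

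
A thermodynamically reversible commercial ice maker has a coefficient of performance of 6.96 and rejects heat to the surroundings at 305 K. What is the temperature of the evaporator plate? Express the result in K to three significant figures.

267 K

For a Carnot refrigerator COP_R = T_C/(T_H − T_C), so T_C = COP·T_H/(1 + COP).
With T_H = 305.00 K, T_C = 6.96 × 305.00/7.960 = 266.68 K.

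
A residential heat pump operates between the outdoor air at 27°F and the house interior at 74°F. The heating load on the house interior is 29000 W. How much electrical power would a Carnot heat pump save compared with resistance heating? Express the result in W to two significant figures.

In absolute terms T_C = 270.37 K and T_H = 296.48 K, so ΔT = 26.11 K.
COP_Carnot = T_H/ΔT = 296.48/26.11 = 11.35.
Resistance heating needs Ẇ_res = Q̇_H = 29000 W; the reversible heat pump needs only Ẇ_hp = Q̇_H/COP = 2554 W.
Saving = 29000 − 2554 = 26450 W.

26000 W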